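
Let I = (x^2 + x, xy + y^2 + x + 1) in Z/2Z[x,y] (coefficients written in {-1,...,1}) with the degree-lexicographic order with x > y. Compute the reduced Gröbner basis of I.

f_1 = x^2 + x, LT = x^2.
f_2 = xy + y^2 + x + 1, LT = xy.

S(f_1,f_2): lcm = x^2y. S = xy^2 + x^2 + xy + x.
  leading term xy^2: subtract (y)·f_2 from xy^2 + x^2 + xy + x → y^3 + x^2 + x + y
  leading term y^3: no divisor's leading term divides it; move y^3 to the remainder.
  leading term x^2: subtract (1)·f_1 from x^2 + x + y → y
  leading term y: no divisor's leading term divides it; move y to the remainder.
  remainder y^3 + y ≠ 0; add g_3 = y^3 + y to the basis.

The other S-polynomials (S(f_1,g_3), S(f_2,g_3)) all reduce to 0 modulo the current basis, so we have a Gröbner basis.

G = {y^3 + y, x^2 + x, xy + y^2 + x + 1}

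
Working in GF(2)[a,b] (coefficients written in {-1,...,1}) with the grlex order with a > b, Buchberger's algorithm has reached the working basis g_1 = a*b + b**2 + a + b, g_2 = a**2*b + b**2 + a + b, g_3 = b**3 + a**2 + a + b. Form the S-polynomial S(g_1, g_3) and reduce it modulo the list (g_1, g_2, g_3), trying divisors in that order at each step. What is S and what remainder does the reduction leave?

S(g_1, g_3) = b**4 + a**3 + a*b**2 + b**3 + a**2 + a*b; remainder on division = a**3 + a**2.

lcm(LM(g_1), LM(g_3)) = a*b**3.
S = (lcm/LT(g_1))·g_1 − (lcm/LT(g_3))·g_3 = b**4 + a**3 + a*b**2 + b**3 + a**2 + a*b.
Reduce S modulo (g_1, g_2, g_3) in that order:
  leading term b**4: subtract (b)·g_3 from b**4 + a**3 + a*b**2 + b**3 + a**2 + a*b → a**3 + a**2*b + a*b**2 + b**3 + a**2 + b**2
  leading term a**3: no divisor's leading term divides it; move a**3 to the remainder.
  leading term a**2*b: subtract (a)·g_1 from a**2*b + a*b**2 + b**3 + a**2 + b**2 → b**3 + a*b + b**2
  leading term b**3: subtract (1)·g_3 from b**3 + a*b + b**2 → a**2 + a*b + b**2 + a + b
  leading term a**2: no divisor's leading term divides it; move a**2 to the remainder.
  leading term a*b: subtract (1)·g_1 from a*b + b**2 + a + b → 0
The remainder a**3 + a**2 is nonzero, so it would be added as the next basis element.
This is the inner loop of Buchberger's algorithm — each nonzero remainder becomes a new basis element.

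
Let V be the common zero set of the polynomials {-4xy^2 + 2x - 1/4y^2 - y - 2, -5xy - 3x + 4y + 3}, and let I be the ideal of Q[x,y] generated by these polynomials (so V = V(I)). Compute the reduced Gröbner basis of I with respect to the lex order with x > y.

G = {x - 345/56y^2 - 37/14y - 1, y^3 + 71/69y^2 + 20/69y}

The reduced Gröbner basis is the canonical form of the ideal for this ordering.

f_1 = -4xy^2 + 2x - 1/4y^2 - y - 2, LT = xy^2.
f_2 = -5xy - 3x + 4y + 3, LT = xy.

S(f_1,f_2): lcm = xy^2. S = -3/5xy - 1/2x + 69/80y^2 + 17/20y + 1/2.
  leading term xy: subtract (3/25)·f_2 from -3/5xy - 1/2x + 69/80y^2 + 17/20y + 1/2 → -7/50x + 69/80y^2 + 37/100y + 7/50
  leading term x: no divisor's leading term divides it; move -7/50x to the remainder.
  leading term y^2: no divisor's leading term divides it; move 69/80y^2 to the remainder.
  leading term y: no divisor's leading term divides it; move 37/100y to the remainder.
  leading term 1: no divisor's leading term divides it; move 7/50 to the remainder.
  remainder -7/50x + 69/80y^2 + 37/100y + 7/50 ≠ 0; add g_3 = -7/50x + 69/80y^2 + 37/100y + 7/50 to the basis.

S(f_1,g_3): lcm = xy^2. S = -1/2x + 345/56y^4 + 37/14y^3 + 17/16y^2 + 1/4y + 1/2.
  leading term x: subtract (25/7)·g_3 from -1/2x + 345/56y^4 + 37/14y^3 + 17/16y^2 + 1/4y + 1/2 → 345/56y^4 + 37/14y^3 - 113/56y^2 - 15/14y
  leading term y^4: no divisor's leading term divides it; move 345/56y^4 to the remainder.
  leading term y^3: no divisor's leading term divides it; move 37/14y^3 to the remainder.
  leading term y^2: no divisor's leading term divides it; move -113/56y^2 to the remainder.
  leading term y: no divisor's leading term divides it; move -15/14y to the remainder.
  remainder 345/56y^4 + 37/14y^3 - 113/56y^2 - 15/14y ≠ 0; add g_4 = 345/56y^4 + 37/14y^3 - 113/56y^2 - 15/14y to the basis.

S(f_2,g_3): lcm = xy. S = 3/5x + 345/56y^3 + 37/14y^2 + 1/5y - 3/5.
  leading term x: subtract (-30/7)·g_3 from 3/5x + 345/56y^3 + 37/14y^2 + 1/5y - 3/5 → 345/56y^3 + 355/56y^2 + 25/14y
  leading term y^3: no divisor's leading term divides it; move 345/56y^3 to the remainder.
  leading term y^2: no divisor's leading term divides it; move 355/56y^2 to the remainder.
  leading term y: no divisor's leading term divides it; move 25/14y to the remainder.
  remainder 345/56y^3 + 355/56y^2 + 25/14y ≠ 0; add g_5 = 345/56y^3 + 355/56y^2 + 25/14y to the basis.

The other S-polynomials (S(f_1,g_4), S(f_2,g_4), S(g_3,g_4), S(f_1,g_5), S(f_2,g_5), S(g_3,g_5), S(g_4,g_5)) all reduce to 0 modulo the current basis, so we have a Gröbner basis.
Inter-reduce: drop elements whose leading term is divisible by another's, tail-reduce, and make monic.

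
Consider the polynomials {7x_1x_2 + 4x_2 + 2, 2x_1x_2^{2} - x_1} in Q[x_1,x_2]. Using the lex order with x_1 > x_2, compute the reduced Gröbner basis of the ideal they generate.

G = {x_1 + \tfrac{8}{7}x_2^{2} + \tfrac{4}{7}x_2, x_2^{3} + \tfrac{1}{2}x_2^{2} - \tfrac{1}{2}x_2 - \tfrac{1}{4}}

f_1 = 7x_1x_2 + 4x_2 + 2, LT = x_1x_2.
f_2 = 2x_1x_2^{2} - x_1, LT = x_1x_2^{2}.

S(f_1,f_2): lcm = x_1x_2^{2}. S = \tfrac{1}{2}x_1 + \tfrac{4}{7}x_2^{2} + \tfrac{2}{7}x_2.
  leading term x_1: no divisor's leading term divides it; move \tfrac{1}{2}x_1 to the remainder.
  leading term x_2^{2}: no divisor's leading term divides it; move \tfrac{4}{7}x_2^{2} to the remainder.
  leading term x_2: no divisor's leading term divides it; move \tfrac{2}{7}x_2 to the remainder.
  remainder \tfrac{1}{2}x_1 + \tfrac{4}{7}x_2^{2} + \tfrac{2}{7}x_2 ≠ 0; add g_3 = \tfrac{1}{2}x_1 + \tfrac{4}{7}x_2^{2} + \tfrac{2}{7}x_2 to the basis.

S(f_1,g_3): lcm = x_1x_2. S = -\tfrac{8}{7}x_2^{3} - \tfrac{4}{7}x_2^{2} + \tfrac{4}{7}x_2 + \tfrac{2}{7}.
  leading term x_2^{3}: no divisor's leading term divides it; move -\tfrac{8}{7}x_2^{3} to the remainder.
  leading term x_2^{2}: no divisor's leading term divides it; move -\tfrac{4}{7}x_2^{2} to the remainder.
  leading term x_2: no divisor's leading term divides it; move \tfrac{4}{7}x_2 to the remainder.
  leading term 1: no divisor's leading term divides it; move \tfrac{2}{7} to the remainder.
  remainder -\tfrac{8}{7}x_2^{3} - \tfrac{4}{7}x_2^{2} + \tfrac{4}{7}x_2 + \tfrac{2}{7} ≠ 0; add g_4 = -\tfrac{8}{7}x_2^{3} - \tfrac{4}{7}x_2^{2} + \tfrac{4}{7}x_2 + \tfrac{2}{7} to the basis.

The other S-polynomials (S(f_2,g_3), S(f_1,g_4), S(f_2,g_4), S(g_3,g_4)) all reduce to 0 modulo the current basis, so we have a Gröbner basis.
Inter-reduce: drop elements whose leading term is divisible by another's, tail-reduce, and make monic.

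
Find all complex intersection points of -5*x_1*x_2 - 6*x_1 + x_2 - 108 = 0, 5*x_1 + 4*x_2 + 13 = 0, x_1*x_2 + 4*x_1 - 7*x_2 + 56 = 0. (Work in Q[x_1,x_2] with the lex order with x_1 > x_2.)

{(-5, 3)}

Compute a lex Gröbner basis by Buchberger's algorithm.
f_1 = -5*x_1*x_2 - 6*x_1 + x_2 - 108, LT = x_1*x_2.
f_2 = 5*x_1 + 4*x_2 + 13, LT = x_1.
f_3 = x_1*x_2 + 4*x_1 - 7*x_2 + 56, LT = x_1*x_2.

S(f_1,f_2): lcm = x_1*x_2. S = 6/5*x_1 - 4/5*x_2**2 - 14/5*x_2 + 108/5.
  leading term x_1: subtract (6/25)·f_2 from 6/5*x_1 - 4/5*x_2**2 - 14/5*x_2 + 108/5 → -4/5*x_2**2 - 94/25*x_2 + 462/25
  leading term x_2**2: no divisor's leading term divides it; move -4/5*x_2**2 to the remainder.
  leading term x_2: no divisor's leading term divides it; move -94/25*x_2 to the remainder.
  leading term 1: no divisor's leading term divides it; move 462/25 to the remainder.
  remainder -4/5*x_2**2 - 94/25*x_2 + 462/25 ≠ 0; add h_4 = -4/5*x_2**2 - 94/25*x_2 + 462/25 to the basis.

S(f_1,f_3): lcm = x_1*x_2. S = -14/5*x_1 + 34/5*x_2 - 172/5.
  leading term x_1: subtract (-14/25)·f_2 from -14/5*x_1 + 34/5*x_2 - 172/5 → 226/25*x_2 - 678/25
  leading term x_2: no divisor's leading term divides it; move 226/25*x_2 to the remainder.
  leading term 1: no divisor's leading term divides it; move -678/25 to the remainder.
  remainder 226/25*x_2 - 678/25 ≠ 0; add h_5 = 226/25*x_2 - 678/25 to the basis.

The other S-polynomials (S(f_2,f_3), S(f_1,h_4), S(f_2,h_4), S(f_3,h_4), S(f_1,h_5), S(f_2,h_5), S(f_3,h_5), S(h_4,h_5)) all reduce to 0 modulo the current basis, so we have a Gröbner basis.
Inter-reduce: drop elements whose leading term is divisible by another's, tail-reduce, and make monic.
Reduced Gröbner basis: {x_1 + 5, x_2 - 3}.

The lex basis is triangular: the last element involves only x_2. Solving x_2 - 3 = 0 gives x_2 ∈ {3}; substituting each value into the earlier elements determines the remaining variables.
  x_2 = 3: the earlier basis element becomes x_1 + 5 = 0, giving x_1 = -5 — point (-5, 3).
Check: every point annihilates each of the original generators.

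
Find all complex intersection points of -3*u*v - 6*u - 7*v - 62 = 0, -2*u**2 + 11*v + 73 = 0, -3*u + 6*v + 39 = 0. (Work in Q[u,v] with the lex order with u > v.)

Compute a lex Gröbner basis by Buchberger's algorithm.
f_1 = -3*u*v - 6*u - 7*v - 62, LT = u*v.
f_2 = -2*u**2 + 11*v + 73, LT = u**2.
f_3 = -3*u + 6*v + 39, LT = u.

S(f_1,f_2): lcm = u**2*v. S = 2*u**2 + 7/3*u*v + 62/3*u + 11/2*v**2 + 73/2*v.
  leading term u**2: subtract (-1)·f_2 from 2*u**2 + 7/3*u*v + 62/3*u + 11/2*v**2 + 73/2*v → 7/3*u*v + 62/3*u + 11/2*v**2 + 95/2*v + 73
  leading term u*v: subtract (-7/9)·f_1 from 7/3*u*v + 62/3*u + 11/2*v**2 + 95/2*v + 73 → 16*u + 11/2*v**2 + 757/18*v + 223/9
  leading term u: subtract (-16/3)·f_3 from 16*u + 11/2*v**2 + 757/18*v + 223/9 → 11/2*v**2 + 1333/18*v + 2095/9
  leading term v**2: no divisor's leading term divides it; move 11/2*v**2 to the remainder.
  leading term v: no divisor's leading term divides it; move 1333/18*v to the remainder.
  leading term 1: no divisor's leading term divides it; move 2095/9 to the remainder.
  remainder 11/2*v**2 + 1333/18*v + 2095/9 ≠ 0; add h_4 = 11/2*v**2 + 1333/18*v + 2095/9 to the basis.

S(f_1,f_3): lcm = u*v. S = 2*u + 2*v**2 + 46/3*v + 62/3.
  leading term u: subtract (-2/3)·f_3 from 2*u + 2*v**2 + 46/3*v + 62/3 → 2*v**2 + 58/3*v + 140/3
  leading term v**2: subtract (4/11)·h_4 from 2*v**2 + 58/3*v + 140/3 → -752/99*v - 3760/99
  leading term v: no divisor's leading term divides it; move -752/99*v to the remainder.
  leading term 1: no divisor's leading term divides it; move -3760/99 to the remainder.
  remainder -752/99*v - 3760/99 ≠ 0; add h_5 = -752/99*v - 3760/99 to the basis.

S(f_2,f_3): lcm = u**2. S = 2*u*v + 13*u - 11/2*v - 73/2.
  leading term u*v: subtract (-2/3)·f_1 from 2*u*v + 13*u - 11/2*v - 73/2 → 9*u - 61/6*v - 467/6
  leading term u: subtract (-3)·f_3 from 9*u - 61/6*v - 467/6 → 47/6*v + 235/6
  leading term v: subtract (-33/32)·h_5 from 47/6*v + 235/6 → 0
  remainder 0.

S(f_1,h_4): lcm = u*v**2. S = -1135/99*u*v - 4190/99*u + 7/3*v**2 + 62/3*v.
  leading term u*v: subtract (1135/297)·f_1 from -1135/99*u*v - 4190/99*u + 7/3*v**2 + 62/3*v → -640/33*u + 7/3*v**2 + 14083/297*v + 70370/297
  leading term u: subtract (640/99)·f_3 from -640/33*u + 7/3*v**2 + 14083/297*v + 70370/297 → 7/3*v**2 + 233/27*v - 410/27
  leading term v**2: subtract (14/33)·h_4 from 7/3*v**2 + 233/27*v - 410/27 → -752/33*v - 3760/33
  leading term v: subtract (3)·h_5 from -752/33*v - 3760/33 → 0
  remainder 0.

S(f_2,h_4): leading monomials are coprime, so the S-polynomial reduces to 0 (Buchberger's first criterion).
S(f_3,h_4): leading monomials are coprime, so the S-polynomial reduces to 0 (Buchberger's first criterion).
S(f_1,h_5): lcm = u*v. S = -3*u + 7/3*v + 62/3.
  leading term u: subtract (1)·f_3 from -3*u + 7/3*v + 62/3 → -11/3*v - 55/3
  leading term v: subtract (363/752)·h_5 from -11/3*v - 55/3 → 0
  remainder 0.

S(f_2,h_5): leading monomials are coprime, so the S-polynomial reduces to 0 (Buchberger's first criterion).
S(f_3,h_5): leading monomials are coprime, so the S-polynomial reduces to 0 (Buchberger's first criterion).
S(h_4,h_5): lcm = v**2. S = 838/99*v + 4190/99.
  leading term v: subtract (-419/376)·h_5 from 838/99*v + 4190/99 → 0
  remainder 0.

Every S-polynomial of the final basis reduces to 0, so we have a Gröbner basis.
Inter-reduce: drop elements whose leading term is divisible by another's, tail-reduce, and make monic.
Reduced Gröbner basis: {u - 3, v + 5}.

From the last basis element, v + 5 = 0, so v takes values in {-5}. Each choice, substituted upward through the basis, yields the corresponding point(s) of the solution set.
  v = -5: the earlier basis element becomes u - 3 = 0, giving u = 3 — point (3, -5).
Check: every point annihilates each of the original generators.

{(3, -5)}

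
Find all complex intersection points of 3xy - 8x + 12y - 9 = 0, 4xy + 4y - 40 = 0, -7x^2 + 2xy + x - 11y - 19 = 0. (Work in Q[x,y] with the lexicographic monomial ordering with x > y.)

{(-3, -5)}

Compute a lex Gröbner basis by Buchberger's algorithm.
f_1 = 3xy - 8x + 12y - 9, LT = xy.
f_2 = 4xy + 4y - 40, LT = xy.
f_3 = -7x^2 + 2xy + x - 11y - 19, LT = x^2.

S(f_1,f_2): lcm = xy. S = -8/3x + 3y + 7.
  leading term x: no divisor's leading term divides it; move -8/3x to the remainder.
  leading term y: no divisor's leading term divides it; move 3y to the remainder.
  leading term 1: no divisor's leading term divides it; move 7 to the remainder.
  remainder -8/3x + 3y + 7 ≠ 0; add h_4 = -8/3x + 3y + 7 to the basis.

S(f_1,f_3): lcm = x^2y. S = -8/3x^2 + 2/7xy^2 + 29/7xy - 3x - 11/7y^2 - 19/7y.
  leading term x^2: subtract (8/21)·f_3 from -8/3x^2 + 2/7xy^2 + 29/7xy - 3x - 11/7y^2 - 19/7y → 2/7xy^2 + 71/21xy - 71/21x - 11/7y^2 + 31/21y + 152/21
  leading term xy^2: subtract (2/21y)·f_1 from 2/7xy^2 + 71/21xy - 71/21x - 11/7y^2 + 31/21y + 152/21 → 29/7xy - 71/21x - 19/7y^2 + 7/3y + 152/21
  leading term xy: subtract (29/21)·f_1 from 29/7xy - 71/21x - 19/7y^2 + 7/3y + 152/21 → 23/3x - 19/7y^2 - 299/21y + 59/3
  leading term x: subtract (-23/8)·h_4 from 23/3x - 19/7y^2 - 299/21y + 59/3 → -19/7y^2 - 943/168y + 955/24
  leading term y^2: no divisor's leading term divides it; move -19/7y^2 to the remainder.
  leading term y: no divisor's leading term divides it; move -943/168y to the remainder.
  leading term 1: no divisor's leading term divides it; move 955/24 to the remainder.
  remainder -19/7y^2 - 943/168y + 955/24 ≠ 0; add h_5 = -19/7y^2 - 943/168y + 955/24 to the basis.

S(f_2,f_3): lcm = x^2y. S = 2/7xy^2 + 8/7xy - 10x - 11/7y^2 - 19/7y.
  leading term xy^2: subtract (2/21y)·f_1 from 2/7xy^2 + 8/7xy - 10x - 11/7y^2 - 19/7y → 40/21xy - 10x - 19/7y^2 - 13/7y
  leading term xy: subtract (40/63)·f_1 from 40/21xy - 10x - 19/7y^2 - 13/7y → -310/63x - 19/7y^2 - 199/21y + 40/7
  leading term x: subtract (155/84)·h_4 from -310/63x - 19/7y^2 - 199/21y + 40/7 → -19/7y^2 - 1261/84y - 605/84
  leading term y^2: subtract (1)·h_5 from -19/7y^2 - 1261/84y - 605/84 → -1579/168y - 7895/168
  leading term y: no divisor's leading term divides it; move -1579/168y to the remainder.
  leading term 1: no divisor's leading term divides it; move -7895/168 to the remainder.
  remainder -1579/168y - 7895/168 ≠ 0; add h_6 = -1579/168y - 7895/168 to the basis.

The other S-polynomials (S(f_1,h_4), S(f_2,h_4), S(f_3,h_4), S(f_1,h_5), S(f_2,h_5), S(f_3,h_5), S(h_4,h_5), S(f_1,h_6), S(f_2,h_6), S(f_3,h_6), S(h_4,h_6), S(h_5,h_6)) all reduce to 0 modulo the current basis, so we have a Gröbner basis.
Inter-reduce: drop elements whose leading term is divisible by another's, tail-reduce, and make monic.
Reduced Gröbner basis: {x + 3, y + 5}.

A lex Gröbner basis eliminates variables successively. Here y + 5 depends only on y, with roots {-5}; lifting each root through the earlier basis elements recovers the full solutions.
  y = -5: the earlier basis element becomes x + 3 = 0, giving x = -3 — point (-3, -5).
Each listed point satisfies every original equation (direct substitution).
This is the nonlinear analogue of row-reducing a linear system.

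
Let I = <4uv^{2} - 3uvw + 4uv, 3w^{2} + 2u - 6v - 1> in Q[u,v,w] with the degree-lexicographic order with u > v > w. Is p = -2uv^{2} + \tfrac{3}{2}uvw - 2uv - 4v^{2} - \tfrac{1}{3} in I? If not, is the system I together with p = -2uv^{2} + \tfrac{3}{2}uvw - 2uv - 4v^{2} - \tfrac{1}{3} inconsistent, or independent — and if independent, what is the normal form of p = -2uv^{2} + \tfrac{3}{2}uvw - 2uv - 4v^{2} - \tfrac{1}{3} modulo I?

First compute the reduced Gröbner basis of I by Buchberger's algorithm.
f_1 = 4uv^{2} - 3uvw + 4uv, LT = uv^{2}.
f_2 = 3w^{2} + 2u - 6v - 1, LT = w^{2}.

The S-polynomials (S(f_1,f_2)) all reduce to 0 modulo the current basis, so we have a Gröbner basis.
Inter-reduce: drop elements whose leading term is divisible by another's, tail-reduce, and make monic.
Reduced Gröbner basis: {uv^{2} - \tfrac{3}{4}uvw + uv, w^{2} + \tfrac{2}{3}u - 2v - \tfrac{1}{3}}.
Label its elements g_1 = uv^{2} - \tfrac{3}{4}uvw + uv, g_2 = w^{2} + \tfrac{2}{3}u - 2v - \tfrac{1}{3}.

Reduce p = -2uv^{2} + \tfrac{3}{2}uvw - 2uv - 4v^{2} - \tfrac{1}{3} modulo G:
  leading term uv^{2}: subtract (-2)·g_1 from -2uv^{2} + \tfrac{3}{2}uvw - 2uv - 4v^{2} - \tfrac{1}{3} → -4v^{2} - \tfrac{1}{3}
  leading term v^{2}: no divisor's leading term divides it; move -4v^{2} to the remainder.
  leading term 1: no divisor's leading term divides it; move -\tfrac{1}{3} to the remainder.
  normal form = -4v^{2} - \tfrac{1}{3}.
The normal form is nonzero, so p ∉ I. Since p minus its normal form lies in I, I + (p) = I + (r) where r = -4v^{2} - \tfrac{1}{3}; decide whether this ideal is the whole ring.
Run Buchberger on G together with r (pairs among the g_i already reduce to 0 since G is a Gröbner basis):
g_1 = uv^{2} - \tfrac{3}{4}uvw + uv, LT = uv^{2}.
g_2 = w^{2} + \tfrac{2}{3}u - 2v - \tfrac{1}{3}, LT = w^{2}.
r = -4v^{2} - \tfrac{1}{3}, LT = v^{2}.

S(g_1,r): lcm = uv^{2}. S = -\tfrac{3}{4}uvw + uv - \tfrac{1}{12}u.
  reduce S modulo (g_1, g_2, r):
  remainder -\tfrac{3}{4}uvw + uv - \tfrac{1}{12}u ≠ 0; add m_4 = -\tfrac{3}{4}uvw + uv - \tfrac{1}{12}u to the basis.

S(g_1,m_4): lcm = uv^{2}w. S = -\tfrac{3}{4}uvw^{2} + \tfrac{4}{3}uv^{2} + uvw - \tfrac{1}{9}uv.
  reduce S modulo (g_1, g_2, r, m_4):
  remainder \tfrac{1}{2}u^{2}v + \tfrac{35}{36}uv - \tfrac{7}{72}u ≠ 0; add m_5 = \tfrac{1}{2}u^{2}v + \tfrac{35}{36}uv - \tfrac{7}{72}u to the basis.

S(g_2,m_4): lcm = uvw^{2}. S = \tfrac{2}{3}u^{2}v - 2uv^{2} + \tfrac{4}{3}uvw - \tfrac{1}{3}uv - \tfrac{1}{9}uw.
  reduce S modulo (g_1, g_2, r, m_4, m_5):
  remainder \tfrac{4}{27}uv - \tfrac{1}{9}uw + \tfrac{4}{27}u ≠ 0; add m_6 = \tfrac{4}{27}uv - \tfrac{1}{9}uw + \tfrac{4}{27}u to the basis.

S(g_1,m_5): lcm = u^{2}v^{2}. S = -\tfrac{3}{4}u^{2}vw + u^{2}v - \tfrac{35}{18}uv^{2} + \tfrac{7}{36}uv.
  reduce S modulo (g_1, g_2, r, m_4, m_5, m_6):
  remainder \tfrac{1}{12}u^{2} + \tfrac{7}{48}uw - \tfrac{7}{216}u ≠ 0; add m_7 = \tfrac{1}{12}u^{2} + \tfrac{7}{48}uw - \tfrac{7}{216}u to the basis.

The other S-polynomials (S(g_1,g_2), S(g_2,r), S(r,m_4), S(g_2,m_5), S(r,m_5), S(m_4,m_5), S(g_1,m_6), S(g_2,m_6), S(r,m_6), S(m_4,m_6), S(m_5,m_6), S(g_1,m_7), S(g_2,m_7), S(r,m_7), S(m_4,m_7), S(m_5,m_7), S(m_6,m_7)) all reduce to 0 modulo the current basis, so we have a Gröbner basis.
Inter-reduce: drop elements whose leading term is divisible by another's, tail-reduce, and make monic.
Reduced Gröbner basis: {u^{2} + \tfrac{7}{4}uw - \tfrac{7}{18}u, uv - \tfrac{3}{4}uw + u, v^{2} + \tfrac{1}{12}, w^{2} + \tfrac{2}{3}u - 2v - \tfrac{1}{3}}.
The reduced Gröbner basis of I + (p) is {u^{2} + \tfrac{7}{4}uw - \tfrac{7}{18}u, uv - \tfrac{3}{4}uw + u, v^{2} + \tfrac{1}{12}, w^{2} + \tfrac{2}{3}u - 2v - \tfrac{1}{3}} ≠ {1}, a proper ideal, so the enlarged system stays consistent: p is independent of I, with normal form -4v^{2} - \tfrac{1}{3}.

The remainder on division by a Gröbner basis is unique — it is the normal form.

-2uv^{2} + \tfrac{3}{2}uvw - 2uv - 4v^{2} - \tfrac{1}{3} is independent of I; its normal form modulo I is -4v^{2} - \tfrac{1}{3}.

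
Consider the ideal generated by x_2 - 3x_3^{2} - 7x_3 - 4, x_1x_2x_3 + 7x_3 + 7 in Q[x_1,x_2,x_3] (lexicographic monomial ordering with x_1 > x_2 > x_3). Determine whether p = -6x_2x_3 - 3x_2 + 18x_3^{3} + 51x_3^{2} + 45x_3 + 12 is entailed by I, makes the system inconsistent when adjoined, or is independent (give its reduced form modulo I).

-6x_2x_3 - 3x_2 + 18x_3^{3} + 51x_3^{2} + 45x_3 + 12 lies in I (it reduces to 0).

First compute the reduced Gröbner basis of I by Buchberger's algorithm.
f_1 = x_2 - 3x_3^{2} - 7x_3 - 4, LT = x_2.
f_2 = x_1x_2x_3 + 7x_3 + 7, LT = x_1x_2x_3.

S(f_1,f_2): lcm = x_1x_2x_3. S = -3x_1x_3^{3} - 7x_1x_3^{2} - 4x_1x_3 - 7x_3 - 7.
  leading term x_1x_3^{3}: no divisor's leading term divides it; move -3x_1x_3^{3} to the remainder.
  leading term x_1x_3^{2}: no divisor's leading term divides it; move -7x_1x_3^{2} to the remainder.
  leading term x_1x_3: no divisor's leading term divides it; move -4x_1x_3 to the remainder.
  leading term x_3: no divisor's leading term divides it; move -7x_3 to the remainder.
  leading term 1: no divisor's leading term divides it; move -7 to the remainder.
  remainder -3x_1x_3^{3} - 7x_1x_3^{2} - 4x_1x_3 - 7x_3 - 7 ≠ 0; add h_3 = -3x_1x_3^{3} - 7x_1x_3^{2} - 4x_1x_3 - 7x_3 - 7 to the basis.

The other S-polynomials (S(f_1,h_3), S(f_2,h_3)) all reduce to 0 modulo the current basis, so we have a Gröbner basis.
Inter-reduce: drop elements whose leading term is divisible by another's, tail-reduce, and make monic.
Reduced Gröbner basis: {x_1x_3^{3} + \tfrac{7}{3}x_1x_3^{2} + \tfrac{4}{3}x_1x_3 + \tfrac{7}{3}x_3 + \tfrac{7}{3}, x_2 - 3x_3^{2} - 7x_3 - 4}.
Label its elements g_1 = x_1x_3^{3} + \tfrac{7}{3}x_1x_3^{2} + \tfrac{4}{3}x_1x_3 + \tfrac{7}{3}x_3 + \tfrac{7}{3}, g_2 = x_2 - 3x_3^{2} - 7x_3 - 4.

Reduce p = -6x_2x_3 - 3x_2 + 18x_3^{3} + 51x_3^{2} + 45x_3 + 12 modulo G:
  leading term x_2x_3: subtract (-6x_3)·g_2 from -6x_2x_3 - 3x_2 + 18x_3^{3} + 51x_3^{2} + 45x_3 + 12 → -3x_2 + 9x_3^{2} + 21x_3 + 12
  leading term x_2: subtract (-3)·g_2 from -3x_2 + 9x_3^{2} + 21x_3 + 12 → 0
  normal form = 0.
Since the normal form is 0, p ∈ I.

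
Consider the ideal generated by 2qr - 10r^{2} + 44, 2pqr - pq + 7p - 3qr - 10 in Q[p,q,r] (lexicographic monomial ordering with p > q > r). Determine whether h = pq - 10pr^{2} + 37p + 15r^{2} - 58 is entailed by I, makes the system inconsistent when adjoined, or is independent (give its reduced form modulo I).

First compute the reduced Gröbner basis of I by Buchberger's algorithm.
f_1 = 2qr - 10r^{2} + 44, LT = qr.
f_2 = 2pqr - pq + 7p - 3qr - 10, LT = pqr.

S(f_1,f_2): lcm = pqr. S = \tfrac{1}{2}pq - 5pr^{2} + \tfrac{37}{2}p + \tfrac{3}{2}qr + 5.
  reduce S modulo (f_1, f_2):
  remainder \tfrac{1}{2}pq - 5pr^{2} + \tfrac{37}{2}p + \tfrac{15}{2}r^{2} - 28 ≠ 0; add k_3 = \tfrac{1}{2}pq - 5pr^{2} + \tfrac{37}{2}p + \tfrac{15}{2}r^{2} - 28 to the basis.

S(f_1,k_3): lcm = pqr. S = 10pr^{3} - 5pr^{2} - 37pr + 22p - 15r^{3} + 56r.
  reduce S modulo (f_1, f_2, k_3):
  remainder 10pr^{3} - 5pr^{2} - 37pr + 22p - 15r^{3} + 56r ≠ 0; add k_4 = 10pr^{3} - 5pr^{2} - 37pr + 22p - 15r^{3} + 56r to the basis.

The other S-polynomials (S(f_2,k_3), S(f_1,k_4), S(f_2,k_4), S(k_3,k_4)) all reduce to 0 modulo the current basis, so we have a Gröbner basis.
Inter-reduce: drop elements whose leading term is divisible by another's, tail-reduce, and make monic.
Reduced Gröbner basis: {pq - 10pr^{2} + 37p + 15r^{2} - 56, pr^{3} - \tfrac{1}{2}pr^{2} - \tfrac{37}{10}pr + \tfrac{11}{5}p - \tfrac{3}{2}r^{3} + \tfrac{28}{5}r, qr - 5r^{2} + 22}.
Label its elements g_1 = pq - 10pr^{2} + 37p + 15r^{2} - 56, g_2 = pr^{3} - \tfrac{1}{2}pr^{2} - \tfrac{37}{10}pr + \tfrac{11}{5}p - \tfrac{3}{2}r^{3} + \tfrac{28}{5}r, g_3 = qr - 5r^{2} + 22.

Reduce h = pq - 10pr^{2} + 37p + 15r^{2} - 58 modulo G:
  leading term pq: subtract (1)·g_1 from pq - 10pr^{2} + 37p + 15r^{2} - 58 → -2
  leading term 1: no divisor's leading term divides it; move -2 to the remainder.
  normal form = -2.
The normal form is nonzero, so h ∉ I. Since h minus its normal form lies in I, I + (h) = I + (n) where n = -2; decide whether this ideal is the whole ring.
Here n = -2 is a nonzero constant, hence a unit: 1 ∈ I + (h), the Gröbner basis of I + (h) is {1}, and the enlarged system has no common solution — adjoining h is inconsistent.

Adjoining pq - 10pr^{2} + 37p + 15r^{2} - 58 makes the ideal the whole ring: the system is inconsistent.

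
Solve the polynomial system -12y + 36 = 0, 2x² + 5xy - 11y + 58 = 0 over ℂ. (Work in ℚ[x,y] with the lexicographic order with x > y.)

Compute a lex Gröbner basis by Buchberger's algorithm.
f_1 = -12y + 36, LT = y.
f_2 = 2x² + 5xy - 11y + 58, LT = x².

The S-polynomials (S(f_1,f_2)) all reduce to 0 modulo the current basis, so we have a Gröbner basis.
Inter-reduce: drop elements whose leading term is divisible by another's, tail-reduce, and make monic.
Reduced Gröbner basis: {x² + 15/2x + 25/2, y - 3}.

Since the basis is lex-ordered, y - 3 is univariate in y. Its roots are {3}. Back-substituting each root into the other basis elements fixes the other coordinates.
  y = 3: the earlier basis element becomes x² + 15/2x + 25/2 = 0, giving x = -5, -5/2 — points (-5, 3), (-5/2, 3).

{(-5, 3), (-5/2, 3)}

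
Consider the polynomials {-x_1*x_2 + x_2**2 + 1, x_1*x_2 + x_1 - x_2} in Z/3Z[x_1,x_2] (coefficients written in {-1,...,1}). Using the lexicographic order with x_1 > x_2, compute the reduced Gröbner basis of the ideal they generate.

f_1 = -x_1*x_2 + x_2**2 + 1, LT = x_1*x_2.
f_2 = x_1*x_2 + x_1 - x_2, LT = x_1*x_2.

S(f_1,f_2): lcm = x_1*x_2. S = -x_1 - x_2**2 + x_2 - 1.
  reduce S modulo (f_1, f_2):
  remainder -x_1 - x_2**2 + x_2 - 1 ≠ 0; add g_3 = -x_1 - x_2**2 + x_2 - 1 to the basis.

S(f_1,g_3): lcm = x_1*x_2. S = -x_2**3 - x_2 - 1.
  reduce S modulo (f_1, f_2, g_3):
  remainder -x_2**3 - x_2 - 1 ≠ 0; add g_4 = -x_2**3 - x_2 - 1 to the basis.

The other S-polynomials (S(f_2,g_3), S(f_1,g_4), S(f_2,g_4), S(g_3,g_4)) all reduce to 0 modulo the current basis, so we have a Gröbner basis.
Inter-reduce: drop elements whose leading term is divisible by another's, tail-reduce, and make monic.

G = {x_1 + x_2**2 - x_2 + 1, x_2**3 + x_2 + 1}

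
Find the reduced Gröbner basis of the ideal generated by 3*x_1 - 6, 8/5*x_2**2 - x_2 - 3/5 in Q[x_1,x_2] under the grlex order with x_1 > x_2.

G = {x_2**2 - 5/8*x_2 - 3/8, x_1 - 2}

Buchberger's algorithm terminates because the ascending chain of leading-term ideals stabilizes.

f_1 = 3*x_1 - 6, LT = x_1.
f_2 = 8/5*x_2**2 - x_2 - 3/5, LT = x_2**2.

The S-polynomials (S(f_1,f_2)) all reduce to 0 modulo the current basis, so we have a Gröbner basis.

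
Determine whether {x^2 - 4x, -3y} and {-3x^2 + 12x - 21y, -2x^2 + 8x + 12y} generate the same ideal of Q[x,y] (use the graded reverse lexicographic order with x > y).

Yes, the ideals are equal.

For a fixed monomial order, each ideal has a unique reduced Gröbner basis; comparing bases decides equality.
Buchberger on the first generating set:
f_1 = x^2 - 4x, LT = x^2.
f_2 = -3y, LT = y.

The S-polynomials (S(f_1,f_2)) all reduce to 0 modulo the current basis, so we have a Gröbner basis.
Inter-reduce: drop elements whose leading term is divisible by another's, tail-reduce, and make monic.
Reduced Gröbner basis: {x^2 - 4x, y}.

Buchberger on the second generating set:
h_1 = -3x^2 + 12x - 21y, LT = x^2.
h_2 = -2x^2 + 8x + 12y, LT = x^2.

S(h_1,h_2): lcm = x^2. S = 13y.
  reduce S modulo (h_1, h_2):
  remainder 13y ≠ 0; add k_3 = 13y to the basis.

The other S-polynomials (S(h_1,k_3), S(h_2,k_3)) all reduce to 0 modulo the current basis, so we have a Gröbner basis.
Inter-reduce: drop elements whose leading term is divisible by another's, tail-reduce, and make monic.
Reduced Gröbner basis: {x^2 - 4x, y}.

These coincide, so the ideals are equal.
The choice of monomial ordering does not affect the verdict — as long as both bases are computed under the same ordering, their equality decides ideal equality.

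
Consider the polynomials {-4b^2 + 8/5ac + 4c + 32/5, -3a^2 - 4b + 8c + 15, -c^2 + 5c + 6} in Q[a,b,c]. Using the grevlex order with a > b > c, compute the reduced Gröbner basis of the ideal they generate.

G = {a^2 + 4/3b - 8/3c - 5, b^2 - 2/5ac - c - 8/5, c^2 - 5c - 6}

f_1 = -4b^2 + 8/5ac + 4c + 32/5, LT = b^2.
f_2 = -3a^2 - 4b + 8c + 15, LT = a^2.
f_3 = -c^2 + 5c + 6, LT = c^2.

The S-polynomials (S(f_1,f_2), S(f_1,f_3), S(f_2,f_3)) all reduce to 0 modulo the current basis, so we have a Gröbner basis.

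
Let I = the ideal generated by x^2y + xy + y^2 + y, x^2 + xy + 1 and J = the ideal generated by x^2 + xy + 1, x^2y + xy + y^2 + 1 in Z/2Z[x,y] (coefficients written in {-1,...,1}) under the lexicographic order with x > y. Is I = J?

For a fixed monomial order, each ideal has a unique reduced Gröbner basis; comparing bases decides equality.
Buchberger on the first generating set:
f_1 = x^2y + xy + y^2 + y, LT = x^2y.
f_2 = x^2 + xy + 1, LT = x^2.

S(f_1,f_2): lcm = x^2y. S = xy^2 + xy + y^2.
  reduce S modulo (f_1, f_2):
  remainder xy^2 + xy + y^2 ≠ 0; add g_3 = xy^2 + xy + y^2 to the basis.

S(f_1,g_3): lcm = x^2y^2. S = x^2y + y^3 + y^2.
  reduce S modulo (f_1, f_2, g_3):
  remainder xy + y^3 + y ≠ 0; add g_4 = xy + y^3 + y to the basis.

S(g_3,g_4): lcm = xy^2. S = xy + y^4.
  reduce S modulo (f_1, f_2, g_3, g_4):
  remainder y^4 + y^3 + y ≠ 0; add g_5 = y^4 + y^3 + y to the basis.

The other S-polynomials (S(f_2,g_3), S(f_1,g_4), S(f_2,g_4), S(f_1,g_5), S(f_2,g_5), S(g_3,g_5), S(g_4,g_5)) all reduce to 0 modulo the current basis, so we have a Gröbner basis.
Inter-reduce: drop elements whose leading term is divisible by another's, tail-reduce, and make monic.
Reduced Gröbner basis: {x^2 + y^3 + y + 1, xy + y^3 + y, y^4 + y^3 + y}.

Buchberger on the second generating set:
h_1 = x^2 + xy + 1, LT = x^2.
h_2 = x^2y + xy + y^2 + 1, LT = x^2y.

S(h_1,h_2): lcm = x^2y. S = xy^2 + xy + y^2 + y + 1.
  reduce S modulo (h_1, h_2):
  remainder xy^2 + xy + y^2 + y + 1 ≠ 0; add k_3 = xy^2 + xy + y^2 + y + 1 to the basis.

S(h_1,k_3): lcm = x^2y^2. S = x^2y + xy^3 + xy^2 + xy + x + y^2.
  reduce S modulo (h_1, h_2, k_3):
  remainder x + y^3 + y^2 + y + 1 ≠ 0; add k_4 = x + y^3 + y^2 + y + 1 to the basis.

S(k_3,k_4): lcm = xy^2. S = xy + y^5 + y^4 + y^3 + y + 1.
  reduce S modulo (h_1, h_2, k_3, k_4):
  remainder y^5 + y^2 + 1 ≠ 0; add k_5 = y^5 + y^2 + 1 to the basis.

The other S-polynomials (S(h_2,k_3), S(h_1,k_4), S(h_2,k_4), S(h_1,k_5), S(h_2,k_5), S(k_3,k_5), S(k_4,k_5)) all reduce to 0 modulo the current basis, so we have a Gröbner basis.
Inter-reduce: drop elements whose leading term is divisible by another's, tail-reduce, and make monic.
Reduced Gröbner basis: {x + y^3 + y^2 + y + 1, y^5 + y^2 + 1}.

The bases are distinct; the ideals are different.
The choice of monomial ordering does not affect the verdict — as long as both bases are computed under the same ordering, their equality decides ideal equality.

No, the ideals differ.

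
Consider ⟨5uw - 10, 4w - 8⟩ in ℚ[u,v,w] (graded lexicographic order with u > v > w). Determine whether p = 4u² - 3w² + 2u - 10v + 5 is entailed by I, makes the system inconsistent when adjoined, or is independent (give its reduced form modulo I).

4u² - 3w² + 2u - 10v + 5 is independent of I; its normal form modulo I is -10v - 1.

First compute the reduced Gröbner basis of I by Buchberger's algorithm.
f_1 = 5uw - 10, LT = uw.
f_2 = 4w - 8, LT = w.

S(f_1,f_2): lcm = uw. S = 2u - 2.
  reduce S modulo (f_1, f_2):
  remainder 2u - 2 ≠ 0; add h_3 = 2u - 2 to the basis.

The other S-polynomials (S(f_1,h_3), S(f_2,h_3)) all reduce to 0 modulo the current basis, so we have a Gröbner basis.
Inter-reduce: drop elements whose leading term is divisible by another's, tail-reduce, and make monic.
Reduced Gröbner basis: {u - 1, w - 2}.
Label its elements g_1 = u - 1, g_2 = w - 2.

Reduce p = 4u² - 3w² + 2u - 10v + 5 modulo G:
  leading term u²: subtract (4u)·g_1 from 4u² - 3w² + 2u - 10v + 5 → -3w² + 6u - 10v + 5
  leading term w²: subtract (-3w)·g_2 from -3w² + 6u - 10v + 5 → 6u - 10v - 6w + 5
  leading term u: subtract (6)·g_1 from 6u - 10v - 6w + 5 → -10v - 6w + 11
  leading term v: no divisor's leading term divides it; move -10v to the remainder.
  leading term w: subtract (-6)·g_2 from -6w + 11 → -1
  leading term 1: no divisor's leading term divides it; move -1 to the remainder.
  normal form = -10v - 1.
The normal form is nonzero, so p ∉ I. Since p minus its normal form lies in I, I + (p) = I + (r) where r = -10v - 1; decide whether this ideal is the whole ring.
Run Buchberger on G together with r (pairs among the g_i already reduce to 0 since G is a Gröbner basis):
g_1 = u - 1, LT = u.
g_2 = w - 2, LT = w.
r = -10v - 1, LT = v.

The S-polynomials (S(g_1,g_2), S(g_1,r), S(g_2,r)) all reduce to 0 modulo the current basis, so we have a Gröbner basis.
Inter-reduce: drop elements whose leading term is divisible by another's, tail-reduce, and make monic.
Reduced Gröbner basis: {u - 1, v + 1/10, w - 2}.
The reduced Gröbner basis of I + (p) is {u - 1, v + 1/10, w - 2} ≠ {1}, a proper ideal, so the enlarged system stays consistent: p is independent of I, with normal form -10v - 1.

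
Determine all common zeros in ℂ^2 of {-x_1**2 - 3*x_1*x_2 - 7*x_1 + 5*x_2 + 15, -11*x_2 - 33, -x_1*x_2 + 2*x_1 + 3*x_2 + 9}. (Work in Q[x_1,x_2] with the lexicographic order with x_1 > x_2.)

{(0, -3)}

Compute a lex Gröbner basis by Buchberger's algorithm.
f_1 = -x_1**2 - 3*x_1*x_2 - 7*x_1 + 5*x_2 + 15, LT = x_1**2.
f_2 = -11*x_2 - 33, LT = x_2.
f_3 = -x_1*x_2 + 2*x_1 + 3*x_2 + 9, LT = x_1*x_2.

S(f_1,f_3): lcm = x_1**2*x_2. S = 2*x_1**2 + 3*x_1*x_2**2 + 10*x_1*x_2 + 9*x_1 - 5*x_2**2 - 15*x_2.
  leading term x_1**2: subtract (-2)·f_1 from 2*x_1**2 + 3*x_1*x_2**2 + 10*x_1*x_2 + 9*x_1 - 5*x_2**2 - 15*x_2 → 3*x_1*x_2**2 + 4*x_1*x_2 - 5*x_1 - 5*x_2**2 - 5*x_2 + 30
  leading term x_1*x_2**2: subtract (-3/11*x_1*x_2)·f_2 from 3*x_1*x_2**2 + 4*x_1*x_2 - 5*x_1 - 5*x_2**2 - 5*x_2 + 30 → -5*x_1*x_2 - 5*x_1 - 5*x_2**2 - 5*x_2 + 30
  leading term x_1*x_2: subtract (5/11*x_1)·f_2 from -5*x_1*x_2 - 5*x_1 - 5*x_2**2 - 5*x_2 + 30 → 10*x_1 - 5*x_2**2 - 5*x_2 + 30
  leading term x_1: no divisor's leading term divides it; move 10*x_1 to the remainder.
  leading term x_2**2: subtract (5/11*x_2)·f_2 from -5*x_2**2 - 5*x_2 + 30 → 10*x_2 + 30
  leading term x_2: subtract (-10/11)·f_2 from 10*x_2 + 30 → 0
  remainder 10*x_1 ≠ 0; add h_4 = 10*x_1 to the basis.

The other S-polynomials (S(f_1,f_2), S(f_2,f_3), S(f_1,h_4), S(f_2,h_4), S(f_3,h_4)) all reduce to 0 modulo the current basis, so we have a Gröbner basis.
Inter-reduce: drop elements whose leading term is divisible by another's, tail-reduce, and make monic.
Reduced Gröbner basis: {x_1, x_2 + 3}.

From the last basis element, x_2 + 3 = 0, so x_2 takes values in {-3}. Each choice, substituted upward through the basis, yields the corresponding point(s) of the solution set.
  x_2 = -3: the earlier basis element becomes x_1 = 0, giving x_1 = 0 — point (0, -3).
This is the nonlinear analogue of row-reducing a linear system.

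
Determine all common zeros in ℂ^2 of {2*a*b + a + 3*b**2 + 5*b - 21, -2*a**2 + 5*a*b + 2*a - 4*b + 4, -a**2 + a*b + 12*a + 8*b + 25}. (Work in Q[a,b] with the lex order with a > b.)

Compute a lex Gröbner basis by Buchberger's algorithm.
f_1 = 2*a*b + a + 3*b**2 + 5*b - 21, LT = a*b.
f_2 = -2*a**2 + 5*a*b + 2*a - 4*b + 4, LT = a**2.
f_3 = -a**2 + a*b + 12*a + 8*b + 25, LT = a**2.

S(f_1,f_2): lcm = a**2*b. S = 1/2*a**2 + 4*a*b**2 + 7/2*a*b - 21/2*a - 2*b**2 + 2*b.
  leading term a**2: subtract (-1/4)·f_2 from 1/2*a**2 + 4*a*b**2 + 7/2*a*b - 21/2*a - 2*b**2 + 2*b → 4*a*b**2 + 19/4*a*b - 10*a - 2*b**2 + b + 1
  leading term a*b**2: subtract (2*b)·f_1 from 4*a*b**2 + 19/4*a*b - 10*a - 2*b**2 + b + 1 → 11/4*a*b - 10*a - 6*b**3 - 12*b**2 + 43*b + 1
  leading term a*b: subtract (11/8)·f_1 from 11/4*a*b - 10*a - 6*b**3 - 12*b**2 + 43*b + 1 → -91/8*a - 6*b**3 - 129/8*b**2 + 289/8*b + 239/8
  leading term a: no divisor's leading term divides it; move -91/8*a to the remainder.
  leading term b**3: no divisor's leading term divides it; move -6*b**3 to the remainder.
  leading term b**2: no divisor's leading term divides it; move -129/8*b**2 to the remainder.
  leading term b: no divisor's leading term divides it; move 289/8*b to the remainder.
  leading term 1: no divisor's leading term divides it; move 239/8 to the remainder.
  remainder -91/8*a - 6*b**3 - 129/8*b**2 + 289/8*b + 239/8 ≠ 0; add h_4 = -91/8*a - 6*b**3 - 129/8*b**2 + 289/8*b + 239/8 to the basis.

S(f_1,f_3): lcm = a**2*b. S = 1/2*a**2 + 5/2*a*b**2 + 29/2*a*b - 21/2*a + 8*b**2 + 25*b.
  leading term a**2: subtract (-1/4)·f_2 from 1/2*a**2 + 5/2*a*b**2 + 29/2*a*b - 21/2*a + 8*b**2 + 25*b → 5/2*a*b**2 + 63/4*a*b - 10*a + 8*b**2 + 24*b + 1
  leading term a*b**2: subtract (5/4*b)·f_1 from 5/2*a*b**2 + 63/4*a*b - 10*a + 8*b**2 + 24*b + 1 → 29/2*a*b - 10*a - 15/4*b**3 + 7/4*b**2 + 201/4*b + 1
  leading term a*b: subtract (29/4)·f_1 from 29/2*a*b - 10*a - 15/4*b**3 + 7/4*b**2 + 201/4*b + 1 → -69/4*a - 15/4*b**3 - 20*b**2 + 14*b + 613/4
  leading term a: subtract (138/91)·h_4 from -69/4*a - 15/4*b**3 - 20*b**2 + 14*b + 613/4 → 1947/364*b**3 + 1621/364*b**2 - 14845/364*b + 9823/91
  leading term b**3: no divisor's leading term divides it; move 1947/364*b**3 to the remainder.
  leading term b**2: no divisor's leading term divides it; move 1621/364*b**2 to the remainder.
  leading term b: no divisor's leading term divides it; move -14845/364*b to the remainder.
  leading term 1: no divisor's leading term divides it; move 9823/91 to the remainder.
  remainder 1947/364*b**3 + 1621/364*b**2 - 14845/364*b + 9823/91 ≠ 0; add h_5 = 1947/364*b**3 + 1621/364*b**2 - 14845/364*b + 9823/91 to the basis.

S(f_2,f_3): lcm = a**2. S = -3/2*a*b + 11*a + 10*b + 23.
  leading term a*b: subtract (-3/4)·f_1 from -3/2*a*b + 11*a + 10*b + 23 → 47/4*a + 9/4*b**2 + 55/4*b + 29/4
  leading term a: subtract (-94/91)·h_4 from 47/4*a + 9/4*b**2 + 55/4*b + 29/4 → -564/91*b**3 - 1311/91*b**2 + 4647/91*b + 3468/91
  leading term b**3: subtract (-752/649)·h_5 from -564/91*b**3 - 1311/91*b**2 + 4647/91*b + 3468/91 → -6001/649*b**2 + 2473/649*b + 9628/59
  leading term b**2: no divisor's leading term divides it; move -6001/649*b**2 to the remainder.
  leading term b: no divisor's leading term divides it; move 2473/649*b to the remainder.
  leading term 1: no divisor's leading term divides it; move 9628/59 to the remainder.
  remainder -6001/649*b**2 + 2473/649*b + 9628/59 ≠ 0; add h_6 = -6001/649*b**2 + 2473/649*b + 9628/59 to the basis.

S(f_1,h_4): lcm = a*b. S = 1/2*a - 48/91*b**4 - 129/91*b**3 + 851/182*b**2 + 933/182*b - 21/2.
  leading term a: subtract (-4/91)·h_4 from 1/2*a - 48/91*b**4 - 129/91*b**3 + 851/182*b**2 + 933/182*b - 21/2 → -48/91*b**4 - 153/91*b**3 + 361/91*b**2 + 47/7*b - 836/91
  leading term b**4: subtract (-64/649*b)·h_5 from -48/91*b**4 - 153/91*b**3 + 361/91*b**2 + 47/7*b - 836/91 → -73361/59059*b**3 - 3231/59059*b**2 + 93201/5369*b - 836/91
  leading term b**3: subtract (-293444/1263603)·h_5 from -73361/59059*b**3 - 3231/59059*b**2 + 93201/5369*b - 836/91 → 1237664/1263603*b**2 + 9967492/1263603*b + 1824304/114873
  leading term b**2: subtract (-1237664/11683947)·h_6 from 1237664/1263603*b**2 + 9967492/1263603*b + 1824304/114873 → 32293612/3894649*b + 129174448/3894649
  leading term b: no divisor's leading term divides it; move 32293612/3894649*b to the remainder.
  leading term 1: no divisor's leading term divides it; move 129174448/3894649 to the remainder.
  remainder 32293612/3894649*b + 129174448/3894649 ≠ 0; add h_7 = 32293612/3894649*b + 129174448/3894649 to the basis.

The other S-polynomials (S(f_2,h_4), S(f_3,h_4), S(f_1,h_5), S(f_2,h_5), S(f_3,h_5), S(h_4,h_5), S(f_1,h_6), S(f_2,h_6), S(f_3,h_6), S(h_4,h_6), S(h_5,h_6), S(f_1,h_7), S(f_2,h_7), S(f_3,h_7), S(h_4,h_7), S(h_5,h_7), S(h_6,h_7)) all reduce to 0 modulo the current basis, so we have a Gröbner basis.
Inter-reduce: drop elements whose leading term is divisible by another's, tail-reduce, and make monic.
Reduced Gröbner basis: {a - 1, b + 4}.

Since the basis is lex-ordered, b + 4 is univariate in b. Its roots are {-4}. Back-substituting each root into the other basis elements fixes the other coordinates.
  b = -4: the earlier basis element becomes a - 1 = 0, giving a = 1 — point (1, -4).

{(1, -4)}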